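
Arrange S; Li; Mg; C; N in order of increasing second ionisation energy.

Mg < S < C < N < Li

IE_2 is the cost of taking one more electron from the +1 cation: S⁺ still has 5 valence electrons; Li⁺ is the bare [He] core; Mg⁺ still has 1 valence electron; C⁺ still has 3 valence electrons; N⁺ still has 4 valence electrons.
Pulling an electron out of a noble-gas core costs far more than removing a remaining valence electron, so Li sits at the high end of IE_2.
Valence configurations: S⁺ [Ne]3s²3p³, Mg⁺ [Ne]3s¹, C⁺ [He]2s²2p¹, N⁺ [He]2s²2p².
The numbers (kJ/mol): S 2252, Li 7298, Mg 1451, C 2353, N 2856.
Overall IE_2 order: Mg < S < C < N < Li.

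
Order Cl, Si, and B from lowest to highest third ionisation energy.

Si < B < Cl

The third ionization energy removes an electron from the +2 ion. For each element: Cl²⁺ still has 5 valence electrons; Si²⁺ still has 2 valence electrons; B²⁺ still has 1 valence electron.
All are still removing valence electrons, so compare the +2 ions as you would atoms: IE_3 generally rises across a period (higher Z_eff) and falls down a group (larger shell), subject to the usual subshell exceptions.
Valence configurations: Cl²⁺ [Ne]3s²3p³, Si²⁺ [Ne]3s², B²⁺ [He]2s¹.
Approximate IE_3 values (kJ/mol): Cl 3822, Si 3232, B 3660.
Overall IE_3 order: Si < B < Cl.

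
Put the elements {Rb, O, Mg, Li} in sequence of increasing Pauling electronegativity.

EN rises left→right (higher Z_eff, smaller atoms) and falls top→bottom (larger, more shielded atoms).
These span different periods and groups, so the two trends combine.
Li > Rb: Li sits above Rb in group 1, so the down-group effect alone puts Li higher.
Mg > Li: the two effects oppose for this pair; the across-period effect wins (1.31 vs 0.98).
O > Mg: both effects reinforce here, so O is clearly the higher of the two.
Tabulated electronegativity (Pauling): Li 0.98, O 3.44, Mg 1.31, Rb 0.82.
So from lowest to highest: Rb < Li < Mg < O.

Rb, Li, Mg, O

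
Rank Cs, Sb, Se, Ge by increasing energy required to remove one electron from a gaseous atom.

Removing the outermost electron gets harder across a period and easier down a group.
Neither a single period nor a single group — weigh both effects.
Ge > Cs: both effects reinforce here, so Ge is clearly the higher of the two.
Sb > Ge: the two effects oppose for this pair; the across-period effect wins (831 vs 762 kJ/mol).
Se > Sb: relative to Sb, both the across-period and down-group shifts push Se's first ionization energy up.
Tabulated first ionization energy (kJ/mol): Ge 762, Se 941, Sb 831, Cs 376.
So from lowest to highest: Cs < Ge < Sb < Se.

Cs < Ge < Sb < Se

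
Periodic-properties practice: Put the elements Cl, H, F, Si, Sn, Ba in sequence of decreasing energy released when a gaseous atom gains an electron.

Cl, F, Si, Sn, H, Ba

H is in period 1, group 1; F is in period 2, group 17; Si is in period 3, group 14; Cl is in period 3, group 17; Sn is in period 5, group 14; Ba is in period 6, group 2.
EA tends to increase across a period and decrease down a group, though the pattern is less regular than for IE or radius.
Neither a single period nor a single group — weigh both effects.
H > Ba: the two effects oppose for this pair; the down-group effect wins (73 vs 14 kJ/mol).
Sn > H: period and group pull opposite ways; the across-period shift dominates (107 vs 73 kJ/mol).
Si > Sn: Si sits above Sn in group 14, so the down-group effect alone puts Si higher.
F > Si: both effects reinforce here, so F is clearly the higher of the two.
Cl > F: this pair runs against the simple trend — see the exception note.
Note the exception: Cl has a higher electron affinity than F, contrary to the simple trend — F's small 2p subshell makes the incoming electron feel strong e⁻–e⁻ repulsion, so Cl actually releases more energy on gaining an electron.
Approximate values (kJ/mol): H 73, F 328, Si 134, Cl 349, Sn 107, Ba 14.
So from highest to lowest: Cl > F > Si > Sn > H > Ba.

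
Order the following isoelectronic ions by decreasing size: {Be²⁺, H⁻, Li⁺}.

H⁻, Li⁺, Be²⁺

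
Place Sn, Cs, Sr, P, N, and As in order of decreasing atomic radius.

Atomic radius shrinks across a period as nuclear charge pulls the same shell inward, and grows down a group as new shells are added.
These span different periods and groups, so the two trends combine.
P > N: P sits below N in group 15, so the down-group effect alone puts P larger.
As > P: they share group 15; the group trend gives As the larger value.
Sn > As: both effects reinforce here, so Sn is clearly the larger of the two.
Sr > Sn: Sr lies to the left of Sn in period 5, so the across-period effect alone puts Sr larger.
Cs > Sr: both effects reinforce here, so Cs is clearly the larger of the two.
Tabulated atomic radius (pm): N 71, P 111, As 121, Sr 185, Sn 140, Cs 232.
So from largest to smallest: Cs > Sr > Sn > As > P > N.

Cs > Sr > Sn > As > P > N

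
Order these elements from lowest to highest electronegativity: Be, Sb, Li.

Li < Be < Sb

Li is in period 2, group 1; Be is in period 2, group 2; Sb is in period 5, group 15.
EN rises left→right (higher Z_eff, smaller atoms) and falls top→bottom (larger, more shielded atoms).
Neither a single period nor a single group — weigh both effects.
Be > Li: both are in period 2; the period trend gives Be the larger value.
Sb > Be: the two effects oppose for this pair; the across-period effect wins (2.05 vs 1.57).
Tabulated electronegativity (Pauling): Li 0.98, Be 1.57, Sb 2.05.
So from lowest to highest: Li < Be < Sb.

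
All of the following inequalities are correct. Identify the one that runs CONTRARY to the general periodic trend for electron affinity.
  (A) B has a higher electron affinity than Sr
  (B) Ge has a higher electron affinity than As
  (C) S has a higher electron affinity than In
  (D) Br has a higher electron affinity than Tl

The general trend: electron affinity increases across a period and decreases down a group.
(A) B (period 2, group 13) vs Sr (period 5, group 2): the stated order agrees with the simple trend.
(B) Ge (period 4, group 14) vs As (period 4, group 15): the stated order contradicts the simple trend.
(C) S (period 3, group 16) vs In (period 5, group 13): the stated order agrees with the simple trend.
(D) Br (period 4, group 17) vs Tl (period 6, group 13): the stated order agrees with the simple trend.
The exception is (B): adding an electron to As's half-filled 4p³ is unfavourable, so Ge (4p²) has the more exothermic EA.

(B)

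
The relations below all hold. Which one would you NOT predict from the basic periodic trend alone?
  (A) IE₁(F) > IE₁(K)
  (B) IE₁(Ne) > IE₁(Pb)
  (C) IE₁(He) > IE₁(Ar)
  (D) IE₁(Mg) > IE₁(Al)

The general trend: first ionisation energy increases across a period and decreases down a group.
(A) F (period 2, group 17) vs K (period 4, group 1): the stated order agrees with the simple trend.
(B) Ne (period 2, group 18) vs Pb (period 6, group 14): the stated order agrees with the simple trend.
(C) He (period 1, group 18) vs Ar (period 3, group 18): the stated order agrees with the simple trend.
(D) Mg (period 3, group 2) vs Al (period 3, group 13): the stated order contradicts the simple trend.
The exception is (D): Al's single 3p electron is easier to remove than one from Mg's filled 3s².

(D)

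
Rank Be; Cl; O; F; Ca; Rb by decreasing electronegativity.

F, O, Cl, Be, Ca, Rb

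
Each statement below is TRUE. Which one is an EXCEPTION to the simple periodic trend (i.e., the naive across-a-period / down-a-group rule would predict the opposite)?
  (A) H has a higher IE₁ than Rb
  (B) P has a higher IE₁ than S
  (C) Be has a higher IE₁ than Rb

(B)

The general trend: IE₁ increases across a period and decreases down a group.
(A) H (period 1, group 1) vs Rb (period 5, group 1): the stated order agrees with the simple trend.
(B) P (period 3, group 15) vs S (period 3, group 16): the stated order contradicts the simple trend.
(C) Be (period 2, group 2) vs Rb (period 5, group 1): the stated order agrees with the simple trend.
The exception is (B): S (3p⁴) ionizes more easily than half-filled P (3p³) because the paired 3p electron in S is pushed out by e⁻–e⁻ repulsion.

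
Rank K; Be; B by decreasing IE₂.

After 1 electron has been removed, what remains? K⁺ is the bare [Ar] core; Be⁺ still has 1 valence electron; B⁺ still has 2 valence electrons.
Breaking into a closed-shell core is much more expensive than removing a leftover valence electron — K has the largest IE_2 here.
Valence configurations: Be⁺ [He]2s¹, B⁺ [He]2s².
Approximate IE_2 values (kJ/mol): K 3052, Be 1757, B 2427.
Putting it together, IE_2: Be < B < K.

K, B, Be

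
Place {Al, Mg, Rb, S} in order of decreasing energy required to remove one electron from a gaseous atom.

S > Mg > Al > Rb

Removing the outermost electron gets harder across a period and easier down a group.
Here both period and group differ, so the two effects have to be weighed against each other.
Al > Rb: both effects reinforce here, so Al is clearly the higher of the two.
Mg > Al: this pair runs against the simple trend — see the exception note.
S > Mg: S lies to the right of Mg in period 3, so the across-period effect alone puts S higher.
Note the exception: Mg has a higher first ionization energy than Al, contrary to the simple trend — Al's single 3p electron is easier to remove than one from Mg's filled 3s².
Tabulated first ionization energy (kJ/mol): Mg 738, Al 578, S 1000, Rb 403.
So from highest to lowest: S > Mg > Al > Rb.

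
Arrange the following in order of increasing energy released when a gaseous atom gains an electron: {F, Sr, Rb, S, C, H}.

H is in period 1, group 1; C is in period 2, group 14; F is in period 2, group 17; S is in period 3, group 16; Rb is in period 5, group 1; Sr is in period 5, group 2.
EA tends to increase across a period and decrease down a group, though the pattern is less regular than for IE or radius.
Here both period and group differ, so the two effects have to be weighed against each other.
Rb > Sr: this pair runs against the simple trend — see the exception note.
H > Rb: they share group 1; the group trend gives H the larger value.
C > H: the two effects oppose for this pair; the across-period effect wins (122 vs 73 kJ/mol).
S > C: the two effects oppose for this pair; the across-period effect wins (200 vs 122 kJ/mol).
F > S: relative to S, both the across-period and down-group shifts push F's electron affinity up.
Note the exception: Rb has a higher electron affinity than Sr, contrary to the simple trend — adding an electron to Sr (ns²) has to open a new, higher-energy np subshell, which is unfavourable.
Approximate values (kJ/mol): H 73, C 122, F 328, S 200, Rb 47, Sr 5.
So from lowest to highest: Sr < Rb < H < C < S < F.

Sr < Rb < H < C < S < F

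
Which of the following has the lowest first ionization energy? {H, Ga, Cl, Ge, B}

Ga

H is in period 1, group 1; B is in period 2, group 13; Cl is in period 3, group 17; Ga is in period 4, group 13; Ge is in period 4, group 14.
First ionization energy rises across a period (greater Z_eff holds electrons more tightly) and falls down a group (valence electrons are farther from the nucleus).
Neither a single period nor a single group — weigh both effects.
Ge > Ga: both are in period 4; the period trend gives Ge the larger value.
B > Ge: period and group pull opposite ways; the down-group shift dominates (801 vs 762 kJ/mol).
Cl > B: period and group pull opposite ways; the across-period shift dominates (1251 vs 801 kJ/mol).
H > Cl: the two effects oppose for this pair; the down-group effect wins (1312 vs 1251 kJ/mol).
For reference (kJ/mol): H 1312, B 801, Cl 1251, Ga 579, Ge 762.
The lowest first ionization energy among these belongs to Ga.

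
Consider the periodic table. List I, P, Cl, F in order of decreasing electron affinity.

Cl > F > I > P

F is in period 2, group 17; P is in period 3, group 15; Cl is in period 3, group 17; I is in period 5, group 17.
Adding an electron releases more energy for atoms nearer the top right (short of the noble gases).
Here both period and group differ, so the two effects have to be weighed against each other.
I > P: period and group pull opposite ways; the across-period shift dominates (295 vs 72 kJ/mol).
F > I: they share group 17; the group trend gives F the larger value.
Cl > F: this pair runs against the simple trend — see the exception note.
Note the exception: Cl has a higher electron affinity than F, contrary to the simple trend — F's small 2p subshell makes the incoming electron feel strong e⁻–e⁻ repulsion, so Cl actually releases more energy on gaining an electron.
Tabulated electron affinity (kJ/mol): F 328, P 72, Cl 349, I 295.
So from highest to lowest: Cl > F > I > P.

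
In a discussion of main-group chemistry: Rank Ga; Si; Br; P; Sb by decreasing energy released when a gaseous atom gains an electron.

Br > Si > Sb > P > Ga

Si is in period 3, group 14; P is in period 3, group 15; Ga is in period 4, group 13; Br is in period 4, group 17; Sb is in period 5, group 15.
Atoms with high Z_eff and room in the valence shell (especially the halogens) have the most exothermic electron affinities.
These span different periods and groups, so the two trends combine.
P > Ga: both effects reinforce here, so P is clearly the higher of the two.
Sb > P: this pair runs against the simple trend — see the exception note.
Si > Sb: period and group pull opposite ways; the down-group shift dominates (134 vs 103 kJ/mol).
Br > Si: period and group pull opposite ways; the across-period shift dominates (325 vs 134 kJ/mol).
Note the exception: Sb has a higher electron affinity than P, contrary to the simple trend — both are half-filled np³, but the pairing/repulsion penalty for the added electron shrinks as the p orbitals become larger and more diffuse down the group, and for Sb that outweighs the weaker nuclear attraction.
Note the exception: Si has a higher electron affinity than P, contrary to the simple trend — adding an electron to P's half-filled 3p³ is unfavourable, so Si (3p²) has the more exothermic EA.
Tabulated electron affinity (kJ/mol): Si 134, P 72, Ga 29, Br 325, Sb 103.
So from highest to lowest: Br > Si > Sb > P > Ga.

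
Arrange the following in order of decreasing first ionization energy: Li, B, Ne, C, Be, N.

Ne > N > C > Be > B > Li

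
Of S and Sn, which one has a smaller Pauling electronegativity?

Sn

Electronegativity increases across a period and decreases down a group, tracking effective nuclear charge and atomic size.
Neither a single period nor a single group — weigh both effects.
S > Sn: relative to Sn, both the across-period and down-group shifts push S's electronegativity up.
For reference (Pauling): S 2.58, Sn 1.96.
So Sn has the smaller Pauling electronegativity (Sn < S).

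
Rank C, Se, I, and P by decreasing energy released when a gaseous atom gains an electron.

I > Se > C > P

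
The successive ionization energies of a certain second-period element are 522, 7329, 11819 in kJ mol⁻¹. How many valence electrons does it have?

1

Look for the largest jump between consecutive ionization energies: IE2/IE1 ≈ 14.0, far larger than any earlier ratio.
That jump marks the point where a core electron is being removed. So the atom has 1 valence electron.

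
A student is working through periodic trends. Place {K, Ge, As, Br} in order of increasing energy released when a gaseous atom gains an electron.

K is in period 4, group 1; Ge is in period 4, group 14; As is in period 4, group 15; Br is in period 4, group 17.
Electron affinity generally becomes more exothermic across a period toward the halogens and less exothermic down a group.
All lie in period 4; the across-period trend (electron affinity increases left to right) applies, with the exception below.
Note the exception: Ge has a higher electron affinity than As, contrary to the simple trend — adding an electron to As's half-filled 4p³ is unfavourable, so Ge (4p²) has the more exothermic EA.
Approximate values (kJ/mol): K 48, Ge 119, As 78, Br 325.
So from lowest to highest: K < As < Ge < Br.

K < As < Ge < Br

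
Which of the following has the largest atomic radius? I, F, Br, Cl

I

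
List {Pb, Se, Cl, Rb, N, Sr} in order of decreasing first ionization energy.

N > Cl > Se > Pb > Sr > Rb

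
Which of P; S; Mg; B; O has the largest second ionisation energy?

O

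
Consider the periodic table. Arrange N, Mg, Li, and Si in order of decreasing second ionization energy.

Li > N > Si > Mg

The second ionization energy removes an electron from the +1 ion. For each element: N⁺ still has 4 valence electrons; Mg⁺ still has 1 valence electron; Li⁺ is the bare [He] core; Si⁺ still has 3 valence electrons.
Pulling an electron out of a noble-gas core costs far more than removing a remaining valence electron, so Li sits at the high end of IE_2.
Valence configurations: N⁺ [He]2s²2p², Mg⁺ [Ne]3s¹, Si⁺ [Ne]3s²3p¹.
Tabulated IE_2 (kJ/mol): N 2856, Mg 1451, Li 7298, Si 1577.
Putting it together, IE_2: Mg < Si < N < Li.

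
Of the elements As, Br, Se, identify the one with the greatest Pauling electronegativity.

As is in period 4, group 15; Se is in period 4, group 16; Br is in period 4, group 17.
Atoms toward the upper right of the periodic table pull bonding electrons most strongly.
All lie in period 4, so electronegativity increases left to right.
The greatest Pauling electronegativity among these belongs to Br.

Br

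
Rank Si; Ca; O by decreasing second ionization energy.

After 1 electron has been removed, what remains? Si⁺ still has 3 valence electrons; Ca⁺ still has 1 valence electron; O⁺ still has 5 valence electrons.
All are still removing valence electrons, so compare the +1 ions as you would atoms: IE_2 generally rises across a period (higher Z_eff) and falls down a group (larger shell), subject to the usual subshell exceptions.
Valence configurations: Si⁺ [Ne]3s²3p¹, Ca⁺ [Ar]4s¹, O⁺ [He]2s²2p³.
Tabulated IE_2 (kJ/mol): Si 1577, Ca 1145, O 3388.
Putting it together, IE_2: Ca < Si < O.

O > Si > Ca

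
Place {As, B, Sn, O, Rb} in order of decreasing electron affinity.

O > Sn > As > Rb > B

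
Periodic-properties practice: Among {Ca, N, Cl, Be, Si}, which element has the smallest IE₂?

The second ionization energy removes an electron from the +1 ion. For each element: Ca⁺ still has 1 valence electron; N⁺ still has 4 valence electrons; Cl⁺ still has 6 valence electrons; Be⁺ still has 1 valence electron; Si⁺ still has 3 valence electrons.
All are still removing valence electrons, so compare the +1 ions as you would atoms: IE_2 generally rises across a period (higher Z_eff) and falls down a group (larger shell), subject to the usual subshell exceptions.
Valence configurations: Ca⁺ [Ar]4s¹, N⁺ [He]2s²2p², Cl⁺ [Ne]3s²3p⁴, Be⁺ [He]2s¹, Si⁺ [Ne]3s²3p¹.
Approximate IE_2 values (kJ/mol): Ca 1145, N 2856, Cl 2298, Be 1757, Si 1577.
Hence IE_2: Ca < Si < Be < Cl < N.

Ca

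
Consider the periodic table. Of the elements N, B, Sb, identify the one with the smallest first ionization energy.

B

B is in period 2, group 13; N is in period 2, group 15; Sb is in period 5, group 15.
First ionization energy rises across a period (greater Z_eff holds electrons more tightly) and falls down a group (valence electrons are farther from the nucleus).
Neither a single period nor a single group — weigh both effects.
Sb > B: period and group pull opposite ways; the across-period shift dominates (831 vs 801 kJ/mol).
N > Sb: N sits above Sb in group 15, so the down-group effect alone puts N higher.
For reference (kJ/mol): B 801, N 1402, Sb 831.
The smallest first ionization energy among these belongs to B.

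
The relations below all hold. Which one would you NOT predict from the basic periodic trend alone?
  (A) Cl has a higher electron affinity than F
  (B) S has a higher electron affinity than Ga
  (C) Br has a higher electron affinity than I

The general trend: electron affinity increases across a period and decreases down a group.
(A) Cl (period 3, group 17) vs F (period 2, group 17): the stated order contradicts the simple trend.
(B) S (period 3, group 16) vs Ga (period 4, group 13): the stated order agrees with the simple trend.
(C) Br (period 4, group 17) vs I (period 5, group 17): the stated order agrees with the simple trend.
The exception is (A): F's small 2p subshell makes the incoming electron feel strong e⁻–e⁻ repulsion, so Cl actually releases more energy on gaining an electron.

(A)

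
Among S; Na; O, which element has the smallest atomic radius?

Atomic radius shrinks across a period as nuclear charge pulls the same shell inward, and grows down a group as new shells are added.
Neither a single period nor a single group — weigh both effects.
S > O: they share group 16; the group trend gives S the larger value.
Na > S: Na lies to the left of S in period 3, so the across-period effect alone puts Na larger.
For reference (pm): O 63, Na 155, S 103.
The smallest atomic radius among these belongs to O.

O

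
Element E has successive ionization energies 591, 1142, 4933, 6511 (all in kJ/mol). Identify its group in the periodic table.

Look for the largest jump between consecutive ionization energies: IE3/IE2 ≈ 4.3, far larger than any earlier ratio.
That jump marks the point where a core electron is being removed. So the atom has 2 valence electrons.
A main-group element with 2 valence electrons is in group 2.

Group 2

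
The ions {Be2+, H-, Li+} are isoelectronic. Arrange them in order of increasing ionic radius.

All of these have 2 electrons, so size is governed by nuclear charge alone: the more protons, the stronger the pull on the same electron cloud, and the smaller the ion.
Nuclear charges: Be2+ (Z=4), Li+ (Z=3), H- (Z=1).
Smallest to largest: Be2+ < Li+ < H-.

Be2+ < Li+ < H-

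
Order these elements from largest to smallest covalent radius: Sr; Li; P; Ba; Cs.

Cs > Ba > Sr > Li > P

Li is in period 2, group 1; P is in period 3, group 15; Sr is in period 5, group 2; Cs is in period 6, group 1; Ba is in period 6, group 2.
Radius decreases left→right (rising Z_eff, same n) and increases top→bottom (higher n).
These span different periods and groups, so the two trends combine.
Li > P: the two effects oppose for this pair; the across-period effect wins (133 vs 111 pm).
Sr > Li: period and group pull opposite ways; the down-group shift dominates (185 vs 133 pm).
Ba > Sr: Ba sits below Sr in group 2, so the down-group effect alone puts Ba larger.
Cs > Ba: both are in period 6; the period trend gives Cs the larger value.
For reference (pm): Li 133, P 111, Sr 185, Cs 232, Ba 196.
So from largest to smallest: Cs > Ba > Sr > Li > P.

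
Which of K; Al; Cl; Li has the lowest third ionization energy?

Al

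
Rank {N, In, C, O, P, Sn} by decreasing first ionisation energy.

Removing the outermost electron gets harder across a period and easier down a group.
Neither a single period nor a single group — weigh both effects.
Sn > In: Sn lies to the right of In in period 5, so the across-period effect alone puts Sn higher.
P > Sn: relative to Sn, both the across-period and down-group shifts push P's first ionization energy up.
C > P: period and group pull opposite ways; the down-group shift dominates (1086 vs 1012 kJ/mol).
O > C: both are in period 2; the period trend gives O the larger value.
N > O: this pair runs against the simple trend — see the exception note.
Note the exception: N has a higher first ionization energy than O, contrary to the simple trend — pairing an electron in O's 2p⁴ costs repulsion energy, so O ionizes more easily than half-filled N (2p³).
Approximate values (kJ/mol): C 1086, N 1402, O 1314, P 1012, In 558, Sn 709.
So from highest to lowest: N > O > C > P > Sn > In.

N, O, C, P, Sn, In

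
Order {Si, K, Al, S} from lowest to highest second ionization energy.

Consider each +1 ion: Si⁺ still has 3 valence electrons; K⁺ is the bare [Ar] core; Al⁺ still has 2 valence electrons; S⁺ still has 5 valence electrons.
Core electrons are held far more tightly than valence electrons, so K tops the IE_2 order.
Valence configurations: Si⁺ [Ne]3s²3p¹, Al⁺ [Ne]3s², S⁺ [Ne]3s²3p³.
Si⁺ loses a lone 3p electron whereas Al⁺ must break into a filled 3s² pair, so IE_2(Al) > IE_2(Si) even though Si has the higher nuclear charge.
Approximate IE_2 values (kJ/mol): Si 1577, K 3052, Al 1817, S 2252.
Overall IE_2 order: Si < Al < S < K.

Si, Al, S, K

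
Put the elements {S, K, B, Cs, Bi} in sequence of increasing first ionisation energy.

Cs < K < Bi < B < S

B is in period 2, group 13; S is in period 3, group 16; K is in period 4, group 1; Cs is in period 6, group 1; Bi is in period 6, group 15.
First ionization energy rises across a period (greater Z_eff holds electrons more tightly) and falls down a group (valence electrons are farther from the nucleus).
Here both period and group differ, so the two effects have to be weighed against each other.
K > Cs: K sits above Cs in group 1, so the down-group effect alone puts K higher.
Bi > K: the two effects oppose for this pair; the across-period effect wins (703 vs 419 kJ/mol).
B > Bi: the two effects oppose for this pair; the down-group effect wins (801 vs 703 kJ/mol).
S > B: the two effects oppose for this pair; the across-period effect wins (1000 vs 801 kJ/mol).
For reference (kJ/mol): B 801, S 1000, K 419, Cs 376, Bi 703.
So from lowest to highest: Cs < K < Bi < B < S.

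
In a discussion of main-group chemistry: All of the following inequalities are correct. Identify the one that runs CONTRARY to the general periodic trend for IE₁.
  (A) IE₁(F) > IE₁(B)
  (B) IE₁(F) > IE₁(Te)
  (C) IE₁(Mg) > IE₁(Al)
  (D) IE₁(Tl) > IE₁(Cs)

The general trend: IE₁ increases across a period and decreases down a group.
(A) F (period 2, group 17) vs B (period 2, group 13): the stated order agrees with the simple trend.
(B) F (period 2, group 17) vs Te (period 5, group 16): the stated order agrees with the simple trend.
(C) Mg (period 3, group 2) vs Al (period 3, group 13): the stated order contradicts the simple trend.
(D) Tl (period 6, group 13) vs Cs (period 6, group 1): the stated order agrees with the simple trend.
The exception is (C): Al's single 3p electron is easier to remove than one from Mg's filled 3s².

(C)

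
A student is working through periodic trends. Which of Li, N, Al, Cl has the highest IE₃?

IE_3 is the cost of taking one more electron from the +2 cation: Li²⁺ is already 1 electron into the core; N²⁺ still has 3 valence electrons; Al²⁺ still has 1 valence electron; Cl²⁺ still has 5 valence electrons.
Core electrons are held far more tightly than valence electrons, so Li tops the IE_3 order.
Valence configurations: N²⁺ [He]2s²2p¹, Al²⁺ [Ne]3s¹, Cl²⁺ [Ne]3s²3p³.
The numbers (kJ/mol): Li 11815, N 4578, Al 2745, Cl 3822.
Hence IE_3: Al < Cl < N < Li.

Li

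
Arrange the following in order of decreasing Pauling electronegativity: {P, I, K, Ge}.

P is in period 3, group 15; K is in period 4, group 1; Ge is in period 4, group 14; I is in period 5, group 17.
Atoms toward the upper right of the periodic table pull bonding electrons most strongly.
Neither a single period nor a single group — weigh both effects.
Ge > K: both are in period 4; the period trend gives Ge the larger value.
P > Ge: both effects reinforce here, so P is clearly the higher of the two.
I > P: period and group pull opposite ways; the across-period shift dominates (2.66 vs 2.19).
For reference (Pauling): P 2.19, K 0.82, Ge 2.01, I 2.66.
So from highest to lowest: I > P > Ge > K.

I, P, Ge, K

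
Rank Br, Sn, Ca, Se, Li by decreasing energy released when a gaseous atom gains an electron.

Br, Se, Sn, Li, Ca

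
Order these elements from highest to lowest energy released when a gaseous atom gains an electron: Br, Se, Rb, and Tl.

Se is in period 4, group 16; Br is in period 4, group 17; Rb is in period 5, group 1; Tl is in period 6, group 13.
Adding an electron releases more energy for atoms nearer the top right (short of the noble gases).
Neither a single period nor a single group — weigh both effects.
Rb > Tl: the two effects oppose for this pair; the down-group effect wins (47 vs 19 kJ/mol).
Se > Rb: relative to Rb, both the across-period and down-group shifts push Se's electron affinity up.
Br > Se: Br lies to the right of Se in period 4, so the across-period effect alone puts Br higher.
Approximate values (kJ/mol): Se 195, Br 325, Rb 47, Tl 19.
So from highest to lowest: Br > Se > Rb > Tl.

Br > Se > Rb > Tl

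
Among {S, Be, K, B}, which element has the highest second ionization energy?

Consider each +1 ion: S⁺ still has 5 valence electrons; Be⁺ still has 1 valence electron; K⁺ is the bare [Ar] core; B⁺ still has 2 valence electrons.
Pulling an electron out of a noble-gas core costs far more than removing a remaining valence electron, so K sits at the high end of IE_2.
Valence configurations: S⁺ [Ne]3s²3p³, Be⁺ [He]2s¹, B⁺ [He]2s².
Tabulated IE_2 (kJ/mol): S 2252, Be 1757, K 3052, B 2427.
Putting it together, IE_2: Be < S < B < K.

K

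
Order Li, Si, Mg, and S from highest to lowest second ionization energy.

Li > S > Si > Mg

IE_2 is the cost of taking one more electron from the +1 cation: Li⁺ is the bare [He] core; Si⁺ still has 3 valence electrons; Mg⁺ still has 1 valence electron; S⁺ still has 5 valence electrons.
Core electrons are held far more tightly than valence electrons, so Li tops the IE_2 order.
Valence configurations: Si⁺ [Ne]3s²3p¹, Mg⁺ [Ne]3s¹, S⁺ [Ne]3s²3p³.
Approximate IE_2 values (kJ/mol): Li 7298, Si 1577, Mg 1451, S 2252.
Hence IE_2: Mg < Si < S < Li.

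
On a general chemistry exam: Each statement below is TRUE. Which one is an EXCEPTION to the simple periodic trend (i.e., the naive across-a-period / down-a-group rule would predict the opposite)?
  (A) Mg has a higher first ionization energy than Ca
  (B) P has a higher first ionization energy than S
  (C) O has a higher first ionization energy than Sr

(B)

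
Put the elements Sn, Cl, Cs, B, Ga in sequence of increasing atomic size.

B, Cl, Ga, Sn, Cs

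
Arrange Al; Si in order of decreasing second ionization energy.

Al > Si

The second ionization energy removes an electron from the +1 ion. For each element: Al⁺ still has 2 valence electrons; Si⁺ still has 3 valence electrons.
All are still removing valence electrons, so compare the +1 ions as you would atoms: IE_2 generally rises across a period (higher Z_eff) and falls down a group (larger shell), subject to the usual subshell exceptions.
Valence configurations: Al⁺ [Ne]3s², Si⁺ [Ne]3s²3p¹.
Si⁺ loses a lone 3p electron whereas Al⁺ must break into a filled 3s² pair, so IE_2(Al) > IE_2(Si) even though Si has the higher nuclear charge.
Tabulated IE_2 (kJ/mol): Al 1817, Si 1577.
Putting it together, IE_2: Si < Al.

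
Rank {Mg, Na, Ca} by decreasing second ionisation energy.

Consider each +1 ion: Mg⁺ still has 1 valence electron; Na⁺ is the bare [Ne] core; Ca⁺ still has 1 valence electron.
Core electrons are held far more tightly than valence electrons, so Na tops the IE_2 order.
Valence configurations: Mg⁺ [Ne]3s¹, Ca⁺ [Ar]4s¹.
Tabulated IE_2 (kJ/mol): Mg 1451, Na 4562, Ca 1145.
So the second ionization energies run Ca < Mg < Na.

Na > Mg > Ca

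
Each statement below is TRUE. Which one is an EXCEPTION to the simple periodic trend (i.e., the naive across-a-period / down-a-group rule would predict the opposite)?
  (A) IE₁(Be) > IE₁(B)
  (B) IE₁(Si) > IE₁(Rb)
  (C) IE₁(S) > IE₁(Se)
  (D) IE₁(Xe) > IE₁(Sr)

The general trend: first ionization energy increases across a period and decreases down a group.
(A) Be (period 2, group 2) vs B (period 2, group 13): the stated order contradicts the simple trend.
(B) Si (period 3, group 14) vs Rb (period 5, group 1): the stated order agrees with the simple trend.
(C) S (period 3, group 16) vs Se (period 4, group 16): the stated order agrees with the simple trend.
(D) Xe (period 5, group 18) vs Sr (period 5, group 2): the stated order agrees with the simple trend.
The exception is (A): removing B's lone 2p electron is easier than breaking Be's filled 2s².

(A)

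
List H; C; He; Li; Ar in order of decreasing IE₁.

He > Ar > H > C > Li

Removing the outermost electron gets harder across a period and easier down a group.
Neither a single period nor a single group — weigh both effects.
C > Li: both are in period 2; the period trend gives C the larger value.
H > C: the two effects oppose for this pair; the down-group effect wins (1312 vs 1086 kJ/mol).
Ar > H: period and group pull opposite ways; the across-period shift dominates (1521 vs 1312 kJ/mol).
He > Ar: He sits above Ar in group 18, so the down-group effect alone puts He higher.
Approximate values (kJ/mol): H 1312, He 2372, Li 520, C 1086, Ar 1521.
So from highest to lowest: He > Ar > H > C > Li.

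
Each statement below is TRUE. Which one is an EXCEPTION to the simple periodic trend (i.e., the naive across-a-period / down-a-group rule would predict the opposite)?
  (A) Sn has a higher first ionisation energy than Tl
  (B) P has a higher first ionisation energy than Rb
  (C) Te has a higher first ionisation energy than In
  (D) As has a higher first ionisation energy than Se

(D)

The general trend: first ionisation energy increases across a period and decreases down a group.
(A) Sn (period 5, group 14) vs Tl (period 6, group 13): the stated order agrees with the simple trend.
(B) P (period 3, group 15) vs Rb (period 5, group 1): the stated order agrees with the simple trend.
(C) Te (period 5, group 16) vs In (period 5, group 13): the stated order agrees with the simple trend.
(D) As (period 4, group 15) vs Se (period 4, group 16): the stated order contradicts the simple trend.
The exception is (D): Se (4p⁴) ionizes more easily than half-filled As (4p³).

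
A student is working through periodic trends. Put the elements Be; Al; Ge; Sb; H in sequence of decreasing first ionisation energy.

IE₁ increases left→right with effective nuclear charge and decreases top→bottom as the valence shell moves farther out.
A diagonal step moves right (one effect) and down (the opposite effect) at once.
Ge > Al: period and group pull opposite ways; the across-period shift dominates (762 vs 578 kJ/mol).
Sb > Ge: the two effects oppose for this pair; the across-period effect wins (831 vs 762 kJ/mol).
Be > Sb: the two effects oppose for this pair; the down-group effect wins (900 vs 831 kJ/mol).
H > Be: the two effects oppose for this pair; the down-group effect wins (1312 vs 900 kJ/mol).
Tabulated first ionization energy (kJ/mol): H 1312, Be 900, Al 578, Ge 762, Sb 831.
So from highest to lowest: H > Be > Sb > Ge > Al.

H > Be > Sb > Ge > Al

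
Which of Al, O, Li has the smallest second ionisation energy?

Al

Consider each +1 ion: Al⁺ still has 2 valence electrons; O⁺ still has 5 valence electrons; Li⁺ is the bare [He] core.
Pulling an electron out of a noble-gas core costs far more than removing a remaining valence electron, so Li sits at the high end of IE_2.
Valence configurations: Al⁺ [Ne]3s², O⁺ [He]2s²2p³.
The numbers (kJ/mol): Al 1817, O 3388, Li 7298.
So the second ionization energies run Al < O < Li.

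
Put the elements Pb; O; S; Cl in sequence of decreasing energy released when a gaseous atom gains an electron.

O is in period 2, group 16; S is in period 3, group 16; Cl is in period 3, group 17; Pb is in period 6, group 14.
Atoms with high Z_eff and room in the valence shell (especially the halogens) have the most exothermic electron affinities.
Here both period and group differ, so the two effects have to be weighed against each other.
O > Pb: relative to Pb, both the across-period and down-group shifts push O's electron affinity up.
S > O: this pair runs against the simple trend — see the exception note.
Cl > S: both are in period 3; the period trend gives Cl the larger value.
Note the exception: S has a higher electron affinity than O, contrary to the simple trend — the compact 2p subshell of O repels the added electron more than S's larger 3p does.
Tabulated electron affinity (kJ/mol): O 141, S 200, Cl 349, Pb 35.
So from highest to lowest: Cl > S > O > Pb.

Cl > S > O > Pb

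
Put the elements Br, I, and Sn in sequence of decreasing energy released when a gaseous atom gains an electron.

Br, I, Sn

Br is in period 4, group 17; Sn is in period 5, group 14; I is in period 5, group 17.
EA tends to increase across a period and decrease down a group, though the pattern is less regular than for IE or radius.
Here both period and group differ, so the two effects have to be weighed against each other.
I > Sn: both are in period 5; the period trend gives I the larger value.
Br > I: Br sits above I in group 17, so the down-group effect alone puts Br higher.
For reference (kJ/mol): Br 325, Sn 107, I 295.
So from highest to lowest: Br > I > Sn.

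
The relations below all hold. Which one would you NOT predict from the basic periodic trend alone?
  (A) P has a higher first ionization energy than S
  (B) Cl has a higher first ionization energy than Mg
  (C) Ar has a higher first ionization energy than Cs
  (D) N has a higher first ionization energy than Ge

(A)

The general trend: first ionization energy increases across a period and decreases down a group.
(A) P (period 3, group 15) vs S (period 3, group 16): the stated order contradicts the simple trend.
(B) Cl (period 3, group 17) vs Mg (period 3, group 2): the stated order agrees with the simple trend.
(C) Ar (period 3, group 18) vs Cs (period 6, group 1): the stated order agrees with the simple trend.
(D) N (period 2, group 15) vs Ge (period 4, group 14): the stated order agrees with the simple trend.
The exception is (A): S (3p⁴) ionizes more easily than half-filled P (3p³) because the paired 3p electron in S is pushed out by e⁻–e⁻ repulsion.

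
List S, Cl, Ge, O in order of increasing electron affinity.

Ge < O < S < Cl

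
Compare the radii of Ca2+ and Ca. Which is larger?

Forming Ca2+ removes 2 electrons from Ca. Fewer electrons for the same nuclear charge means less shielding and a higher Z_eff on the remaining electrons, and for main-group metals the entire outer shell is lost.
A cation is smaller than its parent atom: Ca2+ < Ca.

Ca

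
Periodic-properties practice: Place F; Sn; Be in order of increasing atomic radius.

Be is in period 2, group 2; F is in period 2, group 17; Sn is in period 5, group 14.
Radius decreases left→right (rising Z_eff, same n) and increases top→bottom (higher n).
Here both period and group differ, so the two effects have to be weighed against each other.
Be > F: both are in period 2; the period trend gives Be the larger value.
Sn > Be: period and group pull opposite ways; the down-group shift dominates (140 vs 102 pm).
For reference (pm): Be 102, F 64, Sn 140.
So from smallest to largest: F < Be < Sn.

F < Be < Sn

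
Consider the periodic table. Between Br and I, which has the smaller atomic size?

Br

Across a period the added protons contract the valence shell; down a group each new principal shell makes the atom larger.
All are in group 17, so atomic radius increases down the group.
So Br has the smaller atomic size (Br < I).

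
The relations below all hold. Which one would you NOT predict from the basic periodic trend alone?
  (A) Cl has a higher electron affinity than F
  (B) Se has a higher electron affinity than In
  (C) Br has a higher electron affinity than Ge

The general trend: electron affinity increases across a period and decreases down a group.
(A) Cl (period 3, group 17) vs F (period 2, group 17): the stated order contradicts the simple trend.
(B) Se (period 4, group 16) vs In (period 5, group 13): the stated order agrees with the simple trend.
(C) Br (period 4, group 17) vs Ge (period 4, group 14): the stated order agrees with the simple trend.
The exception is (A): F's small 2p subshell makes the incoming electron feel strong e⁻–e⁻ repulsion, so Cl actually releases more energy on gaining an electron.

(A)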